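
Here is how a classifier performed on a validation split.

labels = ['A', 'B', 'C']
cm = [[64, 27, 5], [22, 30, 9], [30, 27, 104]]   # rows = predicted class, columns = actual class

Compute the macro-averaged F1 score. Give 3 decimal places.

0.588

Per-class F1 score (2·TP/(2·TP+FP+FN)):
  A: TP=64, FP=27+5=32, FN=22+30=52 → 128/212 = 0.6038
  B: TP=30, FP=22+9=31, FN=27+27=54 → 60/145 = 0.4138
  C: TP=104, FP=30+27=57, FN=5+9=14 → 208/279 = 0.7455
Macro-F1 score = mean = (0.6038 + 0.4138 + 0.7455) / 3 = 0.588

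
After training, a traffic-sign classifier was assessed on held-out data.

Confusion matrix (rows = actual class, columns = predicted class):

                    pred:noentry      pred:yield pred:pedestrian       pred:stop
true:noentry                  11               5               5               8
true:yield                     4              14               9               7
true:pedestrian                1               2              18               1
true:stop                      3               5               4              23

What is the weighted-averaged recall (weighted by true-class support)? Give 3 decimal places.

Per-class recall (TP/(TP+FN)):
  noentry: TP=11, FN=5+5+8=18 → 11/29 = 0.3793
  yield: TP=14, FN=4+9+7=20 → 14/34 = 0.4118
  pedestrian: TP=18, FN=1+2+1=4 → 18/22 = 0.8182
  stop: TP=23, FN=3+5+4=12 → 23/35 = 0.6571
Weighted-recall = Σ (supportᵢ/N)·recallᵢ with N=120: (29/120)·0.3793 + (34/120)·0.4118 + (22/120)·0.8182 + (35/120)·0.6571 = 0.550

0.550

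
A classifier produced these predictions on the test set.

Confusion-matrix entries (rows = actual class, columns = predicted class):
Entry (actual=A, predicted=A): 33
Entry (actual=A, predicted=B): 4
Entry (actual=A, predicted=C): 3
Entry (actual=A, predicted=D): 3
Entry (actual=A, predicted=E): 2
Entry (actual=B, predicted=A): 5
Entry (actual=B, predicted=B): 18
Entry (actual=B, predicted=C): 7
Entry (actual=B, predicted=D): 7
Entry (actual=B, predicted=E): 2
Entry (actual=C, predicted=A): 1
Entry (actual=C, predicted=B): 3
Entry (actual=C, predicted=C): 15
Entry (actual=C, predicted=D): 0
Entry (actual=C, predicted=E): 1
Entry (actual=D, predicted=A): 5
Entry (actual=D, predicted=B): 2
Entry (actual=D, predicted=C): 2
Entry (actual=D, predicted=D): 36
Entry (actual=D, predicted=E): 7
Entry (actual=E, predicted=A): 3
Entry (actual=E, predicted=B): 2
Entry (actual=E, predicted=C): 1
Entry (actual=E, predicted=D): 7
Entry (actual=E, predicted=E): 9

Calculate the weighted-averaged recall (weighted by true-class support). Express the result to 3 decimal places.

Per-class recall (TP/(TP+FN)):
  A: TP=33, FN=4+3+3+2=12 → 33/45 = 0.7333
  B: TP=18, FN=5+7+7+2=21 → 18/39 = 0.4615
  C: TP=15, FN=1+3+0+1=5 → 15/20 = 0.7500
  D: TP=36, FN=5+2+2+7=16 → 36/52 = 0.6923
  E: TP=9, FN=3+2+1+7=13 → 9/22 = 0.4091
Weighted-recall = Σ (supportᵢ/N)·recallᵢ with N=178: (45/178)·0.7333 + (39/178)·0.4615 + (20/178)·0.7500 + (52/178)·0.6923 + (22/178)·0.4091 = 0.624

0.624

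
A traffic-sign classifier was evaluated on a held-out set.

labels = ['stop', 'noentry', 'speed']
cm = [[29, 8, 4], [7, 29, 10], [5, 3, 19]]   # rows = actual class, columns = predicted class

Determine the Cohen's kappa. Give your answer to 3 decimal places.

0.509

Observed agreement pₒ = trace/N = 77/114 = 0.6754
Expected agreement pₑ = Σ (rowᵢ·colᵢ)/N² = (41·41 + 46·40 + 27·33)/114² = 0.3395
κ = (pₒ − pₑ)/(1 − pₑ) = (0.6754 − 0.3395)/(1 − 0.3395) = 0.509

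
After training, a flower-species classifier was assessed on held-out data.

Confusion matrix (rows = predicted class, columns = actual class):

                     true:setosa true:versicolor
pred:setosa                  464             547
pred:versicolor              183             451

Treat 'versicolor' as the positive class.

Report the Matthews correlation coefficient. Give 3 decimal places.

MCC = (TP·TN − FP·FN) / √((TP+FP)(TP+FN)(TN+FP)(TN+FN))
Numerator = 451·464 − 183·547 = 109163
Denominator = √(634·998·647·1011) = √413880757644 = 643335.6493
MCC = 109163 / 643335.6493 = 0.170

0.170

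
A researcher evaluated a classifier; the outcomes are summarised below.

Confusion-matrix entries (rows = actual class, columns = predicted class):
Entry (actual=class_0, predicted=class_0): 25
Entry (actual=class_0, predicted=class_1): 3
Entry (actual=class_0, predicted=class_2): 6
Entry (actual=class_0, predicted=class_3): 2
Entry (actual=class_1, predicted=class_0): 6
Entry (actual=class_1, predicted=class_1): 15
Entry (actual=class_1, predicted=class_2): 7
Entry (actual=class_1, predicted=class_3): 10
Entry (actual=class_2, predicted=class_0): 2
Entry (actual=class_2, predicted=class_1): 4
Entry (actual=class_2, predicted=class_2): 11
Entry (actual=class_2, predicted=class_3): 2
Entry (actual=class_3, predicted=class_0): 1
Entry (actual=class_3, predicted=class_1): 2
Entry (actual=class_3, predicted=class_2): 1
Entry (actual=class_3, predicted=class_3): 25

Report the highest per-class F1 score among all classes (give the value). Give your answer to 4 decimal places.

0.7353

Per-class F1 score (2·TP/(2·TP+FP+FN)):
  class_0: TP=25, FP=6+2+1=9, FN=3+6+2=11 → 50/70 = 0.71429
  class_1: TP=15, FP=3+4+2=9, FN=6+7+10=23 → 30/62 = 0.48387
  class_2: TP=11, FP=6+7+1=14, FN=2+4+2=8 → 22/44 = 0.50000
  class_3: TP=25, FP=2+10+2=14, FN=1+2+1=4 → 50/68 = 0.73529
Highest is class 'class_3' with F1 score = 0.7353.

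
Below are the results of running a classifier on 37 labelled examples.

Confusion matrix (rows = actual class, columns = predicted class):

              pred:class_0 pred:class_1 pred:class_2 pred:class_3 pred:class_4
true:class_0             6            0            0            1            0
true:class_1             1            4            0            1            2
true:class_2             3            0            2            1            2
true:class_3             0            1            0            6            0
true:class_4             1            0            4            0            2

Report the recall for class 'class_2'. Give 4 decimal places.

Treat 'class_2' as positive and all other classes as negative.
recall = TP/(TP+FN).
class_2: TP=2, FN=3+0+1+2=6 → 2/8 = 0.25000

0.2500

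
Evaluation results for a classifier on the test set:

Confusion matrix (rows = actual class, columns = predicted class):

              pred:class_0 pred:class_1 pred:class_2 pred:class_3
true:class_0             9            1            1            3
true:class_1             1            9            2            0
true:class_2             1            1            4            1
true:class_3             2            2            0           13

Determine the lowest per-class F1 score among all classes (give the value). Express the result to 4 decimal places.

0.5714

Per-class F1 score (2·TP/(2·TP+FP+FN)):
  class_0: TP=9, FP=1+1+2=4, FN=1+1+3=5 → 18/27 = 0.66667
  class_1: TP=9, FP=1+1+2=4, FN=1+2+0=3 → 18/25 = 0.72000
  class_2: TP=4, FP=1+2+0=3, FN=1+1+1=3 → 8/14 = 0.57143
  class_3: TP=13, FP=3+0+1=4, FN=2+2+0=4 → 26/34 = 0.76471
Lowest is class 'class_2' with F1 score = 0.5714.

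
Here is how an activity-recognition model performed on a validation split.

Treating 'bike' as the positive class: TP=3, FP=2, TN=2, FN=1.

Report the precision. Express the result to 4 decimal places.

0.6000

Precision = TP/(TP+FP) = 3/(3+2) = 3/5 = 0.6000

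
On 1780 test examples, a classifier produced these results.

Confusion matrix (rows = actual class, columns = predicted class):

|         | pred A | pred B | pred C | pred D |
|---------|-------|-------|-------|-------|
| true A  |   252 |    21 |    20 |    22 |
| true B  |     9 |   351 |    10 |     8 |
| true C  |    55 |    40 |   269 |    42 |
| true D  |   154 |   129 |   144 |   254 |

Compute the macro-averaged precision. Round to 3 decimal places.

Per-class precision (TP/(TP+FP)):
  A: TP=252, FP=9+55+154=218 → 252/470 = 0.5362
  B: TP=351, FP=21+40+129=190 → 351/541 = 0.6488
  C: TP=269, FP=20+10+144=174 → 269/443 = 0.6072
  D: TP=254, FP=22+8+42=72 → 254/326 = 0.7791
Macro-precision = mean = (0.5362 + 0.6488 + 0.6072 + 0.7791) / 4 = 0.643

0.643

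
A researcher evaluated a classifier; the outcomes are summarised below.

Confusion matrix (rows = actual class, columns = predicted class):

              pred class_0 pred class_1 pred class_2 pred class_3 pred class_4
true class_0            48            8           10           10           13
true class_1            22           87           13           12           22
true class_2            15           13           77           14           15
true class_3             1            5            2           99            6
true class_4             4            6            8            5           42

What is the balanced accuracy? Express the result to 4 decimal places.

0.6388

Balanced accuracy = mean of per-class recall.
  class_0: recall = 48/89 = 0.53933
  class_1: recall = 87/156 = 0.55769
  class_2: recall = 77/134 = 0.57463
  class_3: recall = 99/113 = 0.87611
  class_4: recall = 42/65 = 0.64615
Mean = (0.53933 + 0.55769 + 0.57463 + 0.87611 + 0.64615) / 5 = 0.6388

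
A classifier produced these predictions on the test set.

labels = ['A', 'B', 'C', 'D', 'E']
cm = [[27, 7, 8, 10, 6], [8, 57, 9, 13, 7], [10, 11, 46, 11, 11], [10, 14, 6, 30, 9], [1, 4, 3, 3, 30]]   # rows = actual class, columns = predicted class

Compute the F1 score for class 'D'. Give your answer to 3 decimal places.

F1 score = 2·TP/(2·TP+FP+FN).
D: TP=30, FP=10+13+11+3=37, FN=10+14+6+9=39 → 60/136 = 0.4412

0.441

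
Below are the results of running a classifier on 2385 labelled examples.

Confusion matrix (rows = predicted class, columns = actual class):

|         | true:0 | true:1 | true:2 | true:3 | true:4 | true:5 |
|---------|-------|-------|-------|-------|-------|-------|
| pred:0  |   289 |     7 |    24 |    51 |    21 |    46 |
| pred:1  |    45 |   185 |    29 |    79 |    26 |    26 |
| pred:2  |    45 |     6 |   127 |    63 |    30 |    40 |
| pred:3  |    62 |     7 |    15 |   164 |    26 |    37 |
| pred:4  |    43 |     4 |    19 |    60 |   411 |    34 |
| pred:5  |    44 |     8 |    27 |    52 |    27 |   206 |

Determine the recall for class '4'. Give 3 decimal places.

0.760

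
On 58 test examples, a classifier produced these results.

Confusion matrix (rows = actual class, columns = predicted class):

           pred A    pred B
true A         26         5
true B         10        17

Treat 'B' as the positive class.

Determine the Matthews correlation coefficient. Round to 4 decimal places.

0.4815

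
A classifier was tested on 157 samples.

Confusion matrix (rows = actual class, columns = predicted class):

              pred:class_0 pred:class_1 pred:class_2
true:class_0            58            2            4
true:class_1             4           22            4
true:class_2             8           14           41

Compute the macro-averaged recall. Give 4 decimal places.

0.7635

Per-class recall (TP/(TP+FN)):
  class_0: TP=58, FN=2+4=6 → 58/64 = 0.90625
  class_1: TP=22, FN=4+4=8 → 22/30 = 0.73333
  class_2: TP=41, FN=8+14=22 → 41/63 = 0.65079
Macro-recall = mean = (0.90625 + 0.73333 + 0.65079) / 3 = 0.7635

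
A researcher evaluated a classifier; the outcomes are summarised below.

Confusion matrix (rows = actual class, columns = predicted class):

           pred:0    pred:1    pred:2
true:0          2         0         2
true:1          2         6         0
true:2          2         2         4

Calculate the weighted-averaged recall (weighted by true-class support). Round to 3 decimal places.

0.600

Per-class recall (TP/(TP+FN)):
  0: TP=2, FN=0+2=2 → 2/4 = 0.5000
  1: TP=6, FN=2+0=2 → 6/8 = 0.7500
  2: TP=4, FN=2+2=4 → 4/8 = 0.5000
Weighted-recall = Σ (supportᵢ/N)·recallᵢ with N=20: (4/20)·0.5000 + (8/20)·0.7500 + (8/20)·0.5000 = 0.600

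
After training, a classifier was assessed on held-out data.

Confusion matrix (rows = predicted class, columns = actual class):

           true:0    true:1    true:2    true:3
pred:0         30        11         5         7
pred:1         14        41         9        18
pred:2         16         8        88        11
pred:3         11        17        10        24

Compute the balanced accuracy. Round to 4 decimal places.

Balanced accuracy = mean of per-class recall.
  0: recall = 30/71 = 0.42254
  1: recall = 41/77 = 0.53247
  2: recall = 88/112 = 0.78571
  3: recall = 24/60 = 0.40000
Mean = (0.42254 + 0.53247 + 0.78571 + 0.40000) / 4 = 0.5352

0.5352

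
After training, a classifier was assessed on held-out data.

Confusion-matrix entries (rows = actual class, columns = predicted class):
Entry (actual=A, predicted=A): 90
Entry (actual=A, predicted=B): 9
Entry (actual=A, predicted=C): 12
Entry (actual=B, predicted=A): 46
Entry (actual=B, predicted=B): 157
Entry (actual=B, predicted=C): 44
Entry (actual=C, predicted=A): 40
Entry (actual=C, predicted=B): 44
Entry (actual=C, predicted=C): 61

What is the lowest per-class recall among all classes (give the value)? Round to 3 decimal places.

Per-class recall (TP/(TP+FN)):
  A: TP=90, FN=9+12=21 → 90/111 = 0.8108
  B: TP=157, FN=46+44=90 → 157/247 = 0.6356
  C: TP=61, FN=40+44=84 → 61/145 = 0.4207
Lowest is class 'C' with recall = 0.421.

0.421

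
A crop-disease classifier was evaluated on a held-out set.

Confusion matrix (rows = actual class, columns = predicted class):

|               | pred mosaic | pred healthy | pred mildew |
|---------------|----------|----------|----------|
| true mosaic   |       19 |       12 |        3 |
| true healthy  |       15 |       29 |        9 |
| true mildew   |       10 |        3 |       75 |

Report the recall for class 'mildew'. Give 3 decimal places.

0.852

recall = TP/(TP+FN).
mildew: TP=75, FN=10+3=13 → 75/88 = 0.8523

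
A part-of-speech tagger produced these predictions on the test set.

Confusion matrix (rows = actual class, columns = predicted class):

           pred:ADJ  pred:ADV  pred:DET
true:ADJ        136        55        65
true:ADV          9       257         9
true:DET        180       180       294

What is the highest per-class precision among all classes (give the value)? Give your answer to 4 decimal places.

Per-class precision (TP/(TP+FP)):
  ADJ: TP=136, FP=9+180=189 → 136/325 = 0.41846
  ADV: TP=257, FP=55+180=235 → 257/492 = 0.52236
  DET: TP=294, FP=65+9=74 → 294/368 = 0.79891
Highest is class 'DET' with precision = 0.7989.

0.7989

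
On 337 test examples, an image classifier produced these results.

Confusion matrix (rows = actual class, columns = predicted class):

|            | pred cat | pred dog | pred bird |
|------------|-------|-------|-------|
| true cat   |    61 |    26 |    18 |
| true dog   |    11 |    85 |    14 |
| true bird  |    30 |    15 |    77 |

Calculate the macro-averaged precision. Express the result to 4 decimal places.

Per-class precision (TP/(TP+FP)):
  cat: TP=61, FP=11+30=41 → 61/102 = 0.59804
  dog: TP=85, FP=26+15=41 → 85/126 = 0.67460
  bird: TP=77, FP=18+14=32 → 77/109 = 0.70642
Macro-precision = mean = (0.59804 + 0.67460 + 0.70642) / 3 = 0.6597

0.6597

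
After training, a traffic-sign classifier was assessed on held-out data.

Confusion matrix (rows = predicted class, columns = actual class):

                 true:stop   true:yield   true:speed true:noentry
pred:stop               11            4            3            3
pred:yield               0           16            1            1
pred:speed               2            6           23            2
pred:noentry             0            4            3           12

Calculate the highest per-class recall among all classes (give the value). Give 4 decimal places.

0.8462

Per-class recall (TP/(TP+FN)):
  stop: TP=11, FN=0+2+0=2 → 11/13 = 0.84615
  yield: TP=16, FN=4+6+4=14 → 16/30 = 0.53333
  speed: TP=23, FN=3+1+3=7 → 23/30 = 0.76667
  noentry: TP=12, FN=3+1+2=6 → 12/18 = 0.66667
Highest is class 'stop' with recall = 0.8462.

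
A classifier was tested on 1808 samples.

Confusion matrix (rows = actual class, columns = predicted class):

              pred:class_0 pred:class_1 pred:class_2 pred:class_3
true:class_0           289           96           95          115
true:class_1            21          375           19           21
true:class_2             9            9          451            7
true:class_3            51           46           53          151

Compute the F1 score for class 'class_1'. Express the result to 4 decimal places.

F1 score = 2·TP/(2·TP+FP+FN).
class_1: TP=375, FP=96+9+46=151, FN=21+19+21=61 → 750/962 = 0.77963

0.7796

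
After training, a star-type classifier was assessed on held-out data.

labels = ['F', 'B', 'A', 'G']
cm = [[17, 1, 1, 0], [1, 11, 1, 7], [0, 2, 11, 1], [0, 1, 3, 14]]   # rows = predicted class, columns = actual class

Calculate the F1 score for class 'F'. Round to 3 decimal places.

One-vs-rest for 'F': TP = diagonal; FP = other classes predicted 'F'; FN = 'F' predicted as other.
F1 score = 2·TP/(2·TP+FP+FN).
F: TP=17, FP=1+1+0=2, FN=1+0+0=1 → 34/37 = 0.9189

0.919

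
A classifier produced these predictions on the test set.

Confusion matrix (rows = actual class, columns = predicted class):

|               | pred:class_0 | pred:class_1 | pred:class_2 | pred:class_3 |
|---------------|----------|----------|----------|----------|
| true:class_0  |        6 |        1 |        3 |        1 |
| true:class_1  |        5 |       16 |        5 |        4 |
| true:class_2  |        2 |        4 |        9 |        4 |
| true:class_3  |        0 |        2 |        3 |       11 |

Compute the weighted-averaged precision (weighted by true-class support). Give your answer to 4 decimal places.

0.5697

Per-class precision (TP/(TP+FP)):
  class_0: TP=6, FP=5+2+0=7 → 6/13 = 0.46154
  class_1: TP=16, FP=1+4+2=7 → 16/23 = 0.69565
  class_2: TP=9, FP=3+5+3=11 → 9/20 = 0.45000
  class_3: TP=11, FP=1+4+4=9 → 11/20 = 0.55000
Weighted-precision = Σ (supportᵢ/N)·precisionᵢ with N=76: (11/76)·0.46154 + (30/76)·0.69565 + (19/76)·0.45000 + (16/76)·0.55000 = 0.5697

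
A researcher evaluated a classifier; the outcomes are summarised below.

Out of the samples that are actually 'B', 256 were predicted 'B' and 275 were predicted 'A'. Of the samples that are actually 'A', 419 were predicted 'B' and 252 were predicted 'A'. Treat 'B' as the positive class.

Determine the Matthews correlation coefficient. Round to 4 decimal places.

-0.1424

MCC = (TP·TN − FP·FN) / √((TP+FP)(TP+FN)(TN+FP)(TN+FN))
Numerator = 256·252 − 419·275 = -50713
Denominator = √(675·531·671·527) = √126745173225 = 356012.8835
MCC = -50713 / 356012.8835 = -0.1424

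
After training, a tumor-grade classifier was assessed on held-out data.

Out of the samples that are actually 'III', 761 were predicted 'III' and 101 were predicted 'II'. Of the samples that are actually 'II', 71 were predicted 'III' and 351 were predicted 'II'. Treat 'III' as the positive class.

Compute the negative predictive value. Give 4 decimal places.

NPV = TN/(TN+FN) = 351/(351+101) = 0.7765

0.7765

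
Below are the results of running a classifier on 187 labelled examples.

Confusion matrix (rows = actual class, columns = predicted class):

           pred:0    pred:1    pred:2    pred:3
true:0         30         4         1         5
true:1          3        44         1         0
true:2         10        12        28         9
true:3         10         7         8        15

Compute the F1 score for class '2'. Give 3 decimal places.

One-vs-rest for '2': TP = diagonal; FP = other classes predicted '2'; FN = '2' predicted as other.
F1 score = 2·TP/(2·TP+FP+FN).
2: TP=28, FP=1+1+8=10, FN=10+12+9=31 → 56/97 = 0.5773

0.577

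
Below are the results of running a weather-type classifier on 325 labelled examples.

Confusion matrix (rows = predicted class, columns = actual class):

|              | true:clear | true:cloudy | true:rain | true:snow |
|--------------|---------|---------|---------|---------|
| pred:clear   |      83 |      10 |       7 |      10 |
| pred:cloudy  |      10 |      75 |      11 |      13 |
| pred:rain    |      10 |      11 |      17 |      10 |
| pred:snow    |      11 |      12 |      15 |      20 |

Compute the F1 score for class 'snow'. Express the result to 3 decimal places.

Take TP from the diagonal, FP from the rest of the 'snow' prediction marginal, FN from the rest of the 'snow' actual marginal.
F1 score = 2·TP/(2·TP+FP+FN).
snow: TP=20, FP=11+12+15=38, FN=10+13+10=33 → 40/111 = 0.3604

0.360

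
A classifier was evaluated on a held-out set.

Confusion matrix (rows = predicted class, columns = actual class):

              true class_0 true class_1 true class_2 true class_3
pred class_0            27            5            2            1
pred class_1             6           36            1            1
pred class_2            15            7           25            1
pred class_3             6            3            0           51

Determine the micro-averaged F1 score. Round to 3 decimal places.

0.743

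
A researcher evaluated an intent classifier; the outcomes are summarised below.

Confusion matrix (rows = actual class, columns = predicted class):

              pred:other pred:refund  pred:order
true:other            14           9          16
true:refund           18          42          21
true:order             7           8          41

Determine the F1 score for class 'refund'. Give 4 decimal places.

Treat 'refund' as positive and all other classes as negative.
F1 score = 2·TP/(2·TP+FP+FN).
refund: TP=42, FP=9+8=17, FN=18+21=39 → 84/140 = 0.60000

0.6000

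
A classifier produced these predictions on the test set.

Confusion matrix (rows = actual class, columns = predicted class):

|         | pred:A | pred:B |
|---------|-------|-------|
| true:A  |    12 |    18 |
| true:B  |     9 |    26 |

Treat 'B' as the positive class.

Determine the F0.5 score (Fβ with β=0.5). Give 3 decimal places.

Fβ = (1+β²)·TP / ((1+β²)·TP + β²·FN + FP), with β²=1/4
= 1.25·26 / (1.25·26 + 0.25·9 + 18) = 0.616

0.616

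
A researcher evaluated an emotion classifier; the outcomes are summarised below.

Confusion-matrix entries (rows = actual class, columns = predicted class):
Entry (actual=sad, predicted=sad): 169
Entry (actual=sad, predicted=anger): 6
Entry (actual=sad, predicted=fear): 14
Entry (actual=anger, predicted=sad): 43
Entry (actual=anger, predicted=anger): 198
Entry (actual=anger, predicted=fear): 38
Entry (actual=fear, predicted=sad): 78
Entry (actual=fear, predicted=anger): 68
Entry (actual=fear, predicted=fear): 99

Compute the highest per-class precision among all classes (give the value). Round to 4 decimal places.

0.7279

Per-class precision (TP/(TP+FP)):
  sad: TP=169, FP=43+78=121 → 169/290 = 0.58276
  anger: TP=198, FP=6+68=74 → 198/272 = 0.72794
  fear: TP=99, FP=14+38=52 → 99/151 = 0.65563
Highest is class 'anger' with precision = 0.7279.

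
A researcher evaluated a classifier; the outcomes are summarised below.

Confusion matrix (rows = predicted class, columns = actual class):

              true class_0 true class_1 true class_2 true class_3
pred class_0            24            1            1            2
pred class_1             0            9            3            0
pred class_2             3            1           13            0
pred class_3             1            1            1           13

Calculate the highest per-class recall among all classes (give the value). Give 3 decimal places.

0.867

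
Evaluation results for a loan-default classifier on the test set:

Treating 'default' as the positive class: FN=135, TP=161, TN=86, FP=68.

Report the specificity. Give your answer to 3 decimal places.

0.558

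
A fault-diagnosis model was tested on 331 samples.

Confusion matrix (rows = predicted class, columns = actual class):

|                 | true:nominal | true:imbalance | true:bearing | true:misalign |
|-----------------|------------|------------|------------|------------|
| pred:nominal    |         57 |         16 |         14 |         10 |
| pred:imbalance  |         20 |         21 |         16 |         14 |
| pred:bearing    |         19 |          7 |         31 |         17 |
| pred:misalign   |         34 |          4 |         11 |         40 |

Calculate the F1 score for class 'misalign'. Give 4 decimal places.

One-vs-rest for 'misalign': TP = diagonal; FP = other classes predicted 'misalign'; FN = 'misalign' predicted as other.
F1 score = 2·TP/(2·TP+FP+FN).
misalign: TP=40, FP=34+4+11=49, FN=10+14+17=41 → 80/170 = 0.47059

0.4706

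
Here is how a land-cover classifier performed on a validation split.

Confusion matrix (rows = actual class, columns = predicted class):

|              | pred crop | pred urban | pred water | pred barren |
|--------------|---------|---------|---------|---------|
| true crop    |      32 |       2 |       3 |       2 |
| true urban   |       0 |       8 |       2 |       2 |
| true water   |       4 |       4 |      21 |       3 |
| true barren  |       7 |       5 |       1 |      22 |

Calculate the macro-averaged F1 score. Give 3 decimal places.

0.674

Per-class F1 score (2·TP/(2·TP+FP+FN)):
  crop: TP=32, FP=0+4+7=11, FN=2+3+2=7 → 64/82 = 0.7805
  urban: TP=8, FP=2+4+5=11, FN=0+2+2=4 → 16/31 = 0.5161
  water: TP=21, FP=3+2+1=6, FN=4+4+3=11 → 42/59 = 0.7119
  barren: TP=22, FP=2+2+3=7, FN=7+5+1=13 → 44/64 = 0.6875
Macro-F1 score = mean = (0.7805 + 0.5161 + 0.7119 + 0.6875) / 4 = 0.674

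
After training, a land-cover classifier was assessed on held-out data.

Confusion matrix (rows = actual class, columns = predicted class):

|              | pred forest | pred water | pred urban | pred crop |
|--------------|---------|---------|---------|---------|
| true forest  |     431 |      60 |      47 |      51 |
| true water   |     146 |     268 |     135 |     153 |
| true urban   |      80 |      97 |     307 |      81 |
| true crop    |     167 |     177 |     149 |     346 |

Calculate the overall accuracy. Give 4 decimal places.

Accuracy = trace / total = (431+268+307+346=1352) / 2695 = 1352/2695 = 0.5017

0.5017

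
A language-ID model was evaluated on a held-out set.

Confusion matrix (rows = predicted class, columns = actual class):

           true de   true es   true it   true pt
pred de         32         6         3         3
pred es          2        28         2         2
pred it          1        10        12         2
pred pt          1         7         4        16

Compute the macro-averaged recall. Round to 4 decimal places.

Per-class recall (TP/(TP+FN)):
  de: TP=32, FN=2+1+1=4 → 32/36 = 0.88889
  es: TP=28, FN=6+10+7=23 → 28/51 = 0.54902
  it: TP=12, FN=3+2+4=9 → 12/21 = 0.57143
  pt: TP=16, FN=3+2+2=7 → 16/23 = 0.69565
Macro-recall = mean = (0.88889 + 0.54902 + 0.57143 + 0.69565) / 4 = 0.6762

0.6762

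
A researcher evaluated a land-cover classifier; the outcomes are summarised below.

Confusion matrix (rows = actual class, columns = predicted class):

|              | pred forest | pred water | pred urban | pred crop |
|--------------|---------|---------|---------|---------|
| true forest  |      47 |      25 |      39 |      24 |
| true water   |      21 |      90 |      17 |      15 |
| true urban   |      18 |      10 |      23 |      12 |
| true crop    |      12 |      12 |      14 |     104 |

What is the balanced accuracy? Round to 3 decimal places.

Balanced accuracy = mean of per-class recall.
  forest: recall = 47/135 = 0.3481
  water: recall = 90/143 = 0.6294
  urban: recall = 23/63 = 0.3651
  crop: recall = 104/142 = 0.7324
Mean = (0.3481 + 0.6294 + 0.3651 + 0.7324) / 4 = 0.519

0.519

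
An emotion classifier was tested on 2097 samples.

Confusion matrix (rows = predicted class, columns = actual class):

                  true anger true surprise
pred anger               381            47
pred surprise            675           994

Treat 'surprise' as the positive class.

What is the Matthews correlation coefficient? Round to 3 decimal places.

MCC = (TP·TN − FP·FN) / √((TP+FP)(TP+FN)(TN+FP)(TN+FN))
Numerator = 994·381 − 675·47 = 346989
Denominator = √(1669·1041·1056·428) = √785262310272 = 886150.2752
MCC = 346989 / 886150.2752 = 0.392

0.392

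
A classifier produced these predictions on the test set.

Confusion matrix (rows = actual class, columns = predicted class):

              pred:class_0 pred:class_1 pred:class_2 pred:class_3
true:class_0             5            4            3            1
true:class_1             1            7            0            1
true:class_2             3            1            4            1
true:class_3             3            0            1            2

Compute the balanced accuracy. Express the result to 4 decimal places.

Balanced accuracy = mean of per-class recall.
  class_0: recall = 5/13 = 0.38462
  class_1: recall = 7/9 = 0.77778
  class_2: recall = 4/9 = 0.44444
  class_3: recall = 2/6 = 0.33333
Mean = (0.38462 + 0.77778 + 0.44444 + 0.33333) / 4 = 0.4850

0.4850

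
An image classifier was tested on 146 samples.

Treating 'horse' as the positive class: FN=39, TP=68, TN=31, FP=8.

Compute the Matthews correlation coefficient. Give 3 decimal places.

0.381

MCC = (TP·TN − FP·FN) / √((TP+FP)(TP+FN)(TN+FP)(TN+FN))
Numerator = 68·31 − 8·39 = 1796
Denominator = √(76·107·39·70) = √22200360 = 4711.7258
MCC = 1796 / 4711.7258 = 0.381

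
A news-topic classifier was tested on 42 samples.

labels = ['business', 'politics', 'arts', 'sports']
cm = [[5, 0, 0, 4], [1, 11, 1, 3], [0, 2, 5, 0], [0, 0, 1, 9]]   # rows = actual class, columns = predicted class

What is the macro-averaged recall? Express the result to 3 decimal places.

0.714

Per-class recall (TP/(TP+FN)):
  business: TP=5, FN=0+0+4=4 → 5/9 = 0.5556
  politics: TP=11, FN=1+1+3=5 → 11/16 = 0.6875
  arts: TP=5, FN=0+2+0=2 → 5/7 = 0.7143
  sports: TP=9, FN=0+0+1=1 → 9/10 = 0.9000
Macro-recall = mean = (0.5556 + 0.6875 + 0.7143 + 0.9000) / 4 = 0.714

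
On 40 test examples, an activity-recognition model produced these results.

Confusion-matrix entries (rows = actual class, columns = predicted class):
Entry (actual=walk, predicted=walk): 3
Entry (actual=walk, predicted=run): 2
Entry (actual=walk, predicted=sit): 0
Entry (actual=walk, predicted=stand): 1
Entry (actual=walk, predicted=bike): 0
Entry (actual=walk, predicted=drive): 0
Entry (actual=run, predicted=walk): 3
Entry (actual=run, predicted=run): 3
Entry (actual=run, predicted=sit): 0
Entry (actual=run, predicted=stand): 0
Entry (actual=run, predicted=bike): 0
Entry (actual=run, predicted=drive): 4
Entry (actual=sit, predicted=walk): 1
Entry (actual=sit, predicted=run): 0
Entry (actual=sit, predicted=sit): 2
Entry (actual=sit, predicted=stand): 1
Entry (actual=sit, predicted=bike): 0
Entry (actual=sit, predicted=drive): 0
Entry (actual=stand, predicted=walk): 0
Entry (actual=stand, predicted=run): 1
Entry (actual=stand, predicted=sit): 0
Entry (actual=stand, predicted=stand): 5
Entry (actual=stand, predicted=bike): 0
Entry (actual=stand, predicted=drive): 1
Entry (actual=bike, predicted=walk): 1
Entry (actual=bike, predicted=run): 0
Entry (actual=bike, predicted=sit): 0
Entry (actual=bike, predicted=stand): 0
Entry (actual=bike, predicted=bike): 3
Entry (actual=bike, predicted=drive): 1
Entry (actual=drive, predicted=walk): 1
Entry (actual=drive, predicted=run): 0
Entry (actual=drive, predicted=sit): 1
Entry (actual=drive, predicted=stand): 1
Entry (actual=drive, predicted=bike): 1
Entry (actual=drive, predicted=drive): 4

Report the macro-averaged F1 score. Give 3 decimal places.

0.521

Per-class F1 score (2·TP/(2·TP+FP+FN)):
  walk: TP=3, FP=3+1+0+1+1=6, FN=2+0+1+0+0=3 → 6/15 = 0.4000
  run: TP=3, FP=2+0+1+0+0=3, FN=3+0+0+0+4=7 → 6/16 = 0.3750
  sit: TP=2, FP=0+0+0+0+1=1, FN=1+0+1+0+0=2 → 4/7 = 0.5714
  stand: TP=5, FP=1+0+1+0+1=3, FN=0+1+0+0+1=2 → 10/15 = 0.6667
  bike: TP=3, FP=0+0+0+0+1=1, FN=1+0+0+0+1=2 → 6/9 = 0.6667
  drive: TP=4, FP=0+4+0+1+1=6, FN=1+0+1+1+1=4 → 8/18 = 0.4444
Macro-F1 score = mean = (0.4000 + 0.3750 + 0.5714 + 0.6667 + 0.6667 + 0.4444) / 6 = 0.521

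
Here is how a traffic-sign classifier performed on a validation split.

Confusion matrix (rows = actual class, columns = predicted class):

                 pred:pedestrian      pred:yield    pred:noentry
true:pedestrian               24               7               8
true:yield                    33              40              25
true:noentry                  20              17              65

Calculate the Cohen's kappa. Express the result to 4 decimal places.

Observed agreement pₒ = trace/N = 129/239 = 0.53975
Expected agreement pₑ = Σ (rowᵢ·colᵢ)/N² = (39·77 + 98·64 + 102·98)/239² = 0.33737
κ = (pₒ − pₑ)/(1 − pₑ) = (0.53975 − 0.33737)/(1 − 0.33737) = 0.3054

0.3054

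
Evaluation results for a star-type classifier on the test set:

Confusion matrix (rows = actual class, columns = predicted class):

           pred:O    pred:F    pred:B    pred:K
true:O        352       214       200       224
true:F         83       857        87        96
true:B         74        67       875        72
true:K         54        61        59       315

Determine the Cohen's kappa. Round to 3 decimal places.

0.525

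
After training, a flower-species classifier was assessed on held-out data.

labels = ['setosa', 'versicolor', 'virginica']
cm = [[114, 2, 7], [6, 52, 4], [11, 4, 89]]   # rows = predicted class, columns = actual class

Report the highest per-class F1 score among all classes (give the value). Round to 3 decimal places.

Per-class F1 score (2·TP/(2·TP+FP+FN)):
  setosa: TP=114, FP=2+7=9, FN=6+11=17 → 228/254 = 0.8976
  versicolor: TP=52, FP=6+4=10, FN=2+4=6 → 104/120 = 0.8667
  virginica: TP=89, FP=11+4=15, FN=7+4=11 → 178/204 = 0.8725
Highest is class 'setosa' with F1 score = 0.898.

0.898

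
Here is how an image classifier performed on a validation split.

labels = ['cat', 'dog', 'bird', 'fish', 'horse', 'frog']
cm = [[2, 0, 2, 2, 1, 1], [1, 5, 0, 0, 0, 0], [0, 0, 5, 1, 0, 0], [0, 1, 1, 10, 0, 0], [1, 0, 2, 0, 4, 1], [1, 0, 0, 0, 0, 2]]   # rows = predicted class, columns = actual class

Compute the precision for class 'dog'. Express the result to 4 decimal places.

Treat 'dog' as positive and all other classes as negative.
precision = TP/(TP+FP).
dog: TP=5, FP=1+0+0+0+0=1 → 5/6 = 0.83333

0.8333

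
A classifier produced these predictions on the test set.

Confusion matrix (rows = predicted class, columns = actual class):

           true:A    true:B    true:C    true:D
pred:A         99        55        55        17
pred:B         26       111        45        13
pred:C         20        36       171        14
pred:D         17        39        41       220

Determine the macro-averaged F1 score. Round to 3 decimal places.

0.599

Per-class F1 score (2·TP/(2·TP+FP+FN)):
  A: TP=99, FP=55+55+17=127, FN=26+20+17=63 → 198/388 = 0.5103
  B: TP=111, FP=26+45+13=84, FN=55+36+39=130 → 222/436 = 0.5092
  C: TP=171, FP=20+36+14=70, FN=55+45+41=141 → 342/553 = 0.6184
  D: TP=220, FP=17+39+41=97, FN=17+13+14=44 → 440/581 = 0.7573
Macro-F1 score = mean = (0.5103 + 0.5092 + 0.6184 + 0.7573) / 4 = 0.599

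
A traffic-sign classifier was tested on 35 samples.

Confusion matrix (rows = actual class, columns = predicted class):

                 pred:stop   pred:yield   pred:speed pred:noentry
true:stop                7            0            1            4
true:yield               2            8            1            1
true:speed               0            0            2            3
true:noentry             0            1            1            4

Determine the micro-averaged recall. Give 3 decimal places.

0.600

Micro-averaging pools counts across classes: ΣTP=21, ΣFP=14, ΣFN=14.
Micro-recall = TP/(TP+FN) on pooled counts = 0.600 (equals overall accuracy in single-label multiclass).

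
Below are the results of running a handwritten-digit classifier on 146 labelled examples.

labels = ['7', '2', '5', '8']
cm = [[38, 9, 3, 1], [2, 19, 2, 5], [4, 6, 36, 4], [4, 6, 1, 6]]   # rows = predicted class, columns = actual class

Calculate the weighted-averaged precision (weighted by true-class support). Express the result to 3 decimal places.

0.677

Per-class precision (TP/(TP+FP)):
  7: TP=38, FP=9+3+1=13 → 38/51 = 0.7451
  2: TP=19, FP=2+2+5=9 → 19/28 = 0.6786
  5: TP=36, FP=4+6+4=14 → 36/50 = 0.7200
  8: TP=6, FP=4+6+1=11 → 6/17 = 0.3529
Weighted-precision = Σ (supportᵢ/N)·precisionᵢ with N=146: (48/146)·0.7451 + (40/146)·0.6786 + (42/146)·0.7200 + (16/146)·0.3529 = 0.677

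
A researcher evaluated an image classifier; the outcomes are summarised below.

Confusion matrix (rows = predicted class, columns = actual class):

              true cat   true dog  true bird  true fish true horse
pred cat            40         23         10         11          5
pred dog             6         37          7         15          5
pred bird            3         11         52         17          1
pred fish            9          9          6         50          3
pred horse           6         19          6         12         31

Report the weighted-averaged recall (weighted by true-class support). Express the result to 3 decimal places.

0.533

Per-class recall (TP/(TP+FN)):
  cat: TP=40, FN=6+3+9+6=24 → 40/64 = 0.6250
  dog: TP=37, FN=23+11+9+19=62 → 37/99 = 0.3737
  bird: TP=52, FN=10+7+6+6=29 → 52/81 = 0.6420
  fish: TP=50, FN=11+15+17+12=55 → 50/105 = 0.4762
  horse: TP=31, FN=5+5+1+3=14 → 31/45 = 0.6889
Weighted-recall = Σ (supportᵢ/N)·recallᵢ with N=394: (64/394)·0.6250 + (99/394)·0.3737 + (81/394)·0.6420 + (105/394)·0.4762 + (45/394)·0.6889 = 0.533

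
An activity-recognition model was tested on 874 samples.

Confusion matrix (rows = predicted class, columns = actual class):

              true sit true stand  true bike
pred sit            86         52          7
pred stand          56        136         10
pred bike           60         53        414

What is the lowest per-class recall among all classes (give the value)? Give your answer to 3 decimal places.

0.426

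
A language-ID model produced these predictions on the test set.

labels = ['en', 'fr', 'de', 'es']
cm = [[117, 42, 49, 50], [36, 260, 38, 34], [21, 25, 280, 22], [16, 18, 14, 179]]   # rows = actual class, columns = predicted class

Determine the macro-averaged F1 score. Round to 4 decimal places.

0.6798

Per-class F1 score (2·TP/(2·TP+FP+FN)):
  en: TP=117, FP=36+21+16=73, FN=42+49+50=141 → 234/448 = 0.52232
  fr: TP=260, FP=42+25+18=85, FN=36+38+34=108 → 520/713 = 0.72931
  de: TP=280, FP=49+38+14=101, FN=21+25+22=68 → 560/729 = 0.76818
  es: TP=179, FP=50+34+22=106, FN=16+18+14=48 → 358/512 = 0.69922
Macro-F1 score = mean = (0.52232 + 0.72931 + 0.76818 + 0.69922) / 4 = 0.6798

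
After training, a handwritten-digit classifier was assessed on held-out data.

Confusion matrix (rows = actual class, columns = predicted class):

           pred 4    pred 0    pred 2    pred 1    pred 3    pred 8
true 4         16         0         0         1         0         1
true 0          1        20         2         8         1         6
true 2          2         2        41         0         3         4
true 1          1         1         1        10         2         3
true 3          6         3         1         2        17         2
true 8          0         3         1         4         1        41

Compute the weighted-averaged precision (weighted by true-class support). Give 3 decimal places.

0.719

Per-class precision (TP/(TP+FP)):
  4: TP=16, FP=1+2+1+6+0=10 → 16/26 = 0.6154
  0: TP=20, FP=0+2+1+3+3=9 → 20/29 = 0.6897
  2: TP=41, FP=0+2+1+1+1=5 → 41/46 = 0.8913
  1: TP=10, FP=1+8+0+2+4=15 → 10/25 = 0.4000
  3: TP=17, FP=0+1+3+2+1=7 → 17/24 = 0.7083
  8: TP=41, FP=1+6+4+3+2=16 → 41/57 = 0.7193
Weighted-precision = Σ (supportᵢ/N)·precisionᵢ with N=207: (18/207)·0.6154 + (38/207)·0.6897 + (52/207)·0.8913 + (18/207)·0.4000 + (31/207)·0.7083 + (50/207)·0.7193 = 0.719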